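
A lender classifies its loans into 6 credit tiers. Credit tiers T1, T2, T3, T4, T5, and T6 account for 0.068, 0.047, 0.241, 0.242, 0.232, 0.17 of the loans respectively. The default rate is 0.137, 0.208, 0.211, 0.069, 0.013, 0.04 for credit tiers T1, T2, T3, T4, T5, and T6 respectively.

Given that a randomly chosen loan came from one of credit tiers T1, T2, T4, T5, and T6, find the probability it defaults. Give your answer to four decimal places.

0.0601

Let S = {T1, T2, T4, T5, T6}.
P(S) = 0.068 + 0.047 + 0.242 + 0.232 + 0.17 = 0.759.
P(D ∩ S) = 0.137·0.068 + 0.208·0.047 + 0.069·0.242 + 0.013·0.232 + 0.04·0.17 = 0.009316 + 0.009776 + 0.016698 + 0.003016 + 0.0068 = 0.045606.
P(D | S) = 0.045606 / 0.759 = 0.060087…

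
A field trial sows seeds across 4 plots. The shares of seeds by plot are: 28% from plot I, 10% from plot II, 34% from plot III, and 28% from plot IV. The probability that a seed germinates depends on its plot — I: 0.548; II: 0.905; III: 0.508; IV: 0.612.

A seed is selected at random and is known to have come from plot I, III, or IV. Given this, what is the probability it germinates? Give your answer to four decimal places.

Let S = {I, III, IV}.
P(S) = 0.28 + 0.34 + 0.28 = 0.9.
P(G ∩ S) = 0.548·0.28 + 0.508·0.34 + 0.612·0.28 = 0.15344 + 0.17272 + 0.17136 = 0.49752.
P(G | S) = 0.49752 / 0.9 = 0.552800…

P(G|S) ≈ 0.5528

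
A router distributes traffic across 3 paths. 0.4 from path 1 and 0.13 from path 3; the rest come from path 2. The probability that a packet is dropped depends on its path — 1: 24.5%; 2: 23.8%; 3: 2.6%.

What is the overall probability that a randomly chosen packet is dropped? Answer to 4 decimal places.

0.2132

P(2) = 1 − (0.4 + 0.13) = 0.47.
P(L) = P(L|1)·P(1) + P(L|2)·P(2) + P(L|3)·P(3)
      = 0.245·0.4 + 0.238·0.47 + 0.026·0.13
      = 0.098 + 0.11186 + 0.00338 = 0.21324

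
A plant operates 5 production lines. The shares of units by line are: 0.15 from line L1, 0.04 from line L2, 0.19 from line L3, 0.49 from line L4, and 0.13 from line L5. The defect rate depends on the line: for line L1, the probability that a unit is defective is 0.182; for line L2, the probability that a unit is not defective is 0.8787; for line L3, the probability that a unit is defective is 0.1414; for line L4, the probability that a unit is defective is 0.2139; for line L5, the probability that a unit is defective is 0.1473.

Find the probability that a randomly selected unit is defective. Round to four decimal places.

P(D|L2) = 1 − 0.8787 = 0.1213.
P(D) = P(D|L1)·P(L1) + P(D|L2)·P(L2) + P(D|L3)·P(L3) + P(D|L4)·P(L4) + P(D|L5)·P(L5)
      = 0.182·0.15 + 0.1213·0.04 + 0.1414·0.19 + 0.2139·0.49 + 0.1473·0.13
      = 0.0273 + 0.004852 + 0.026866 + 0.104811 + 0.019149 = 0.182978

P(D) ≈ 0.1830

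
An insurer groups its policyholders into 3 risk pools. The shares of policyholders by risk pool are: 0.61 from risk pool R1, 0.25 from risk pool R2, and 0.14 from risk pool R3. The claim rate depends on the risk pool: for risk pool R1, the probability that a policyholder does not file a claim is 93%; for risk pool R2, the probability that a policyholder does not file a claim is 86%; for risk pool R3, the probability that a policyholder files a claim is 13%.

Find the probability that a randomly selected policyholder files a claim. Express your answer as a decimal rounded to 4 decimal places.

P(C|R1) = 1 − 0.93 = 0.07.
P(C|R2) = 1 − 0.86 = 0.14.
P(C) = P(C|R1)·P(R1) + P(C|R2)·P(R2) + P(C|R3)·P(R3)
      = 0.07·0.61 + 0.14·0.25 + 0.13·0.14
      = 0.0427 + 0.035 + 0.0182 = 0.0959

0.0959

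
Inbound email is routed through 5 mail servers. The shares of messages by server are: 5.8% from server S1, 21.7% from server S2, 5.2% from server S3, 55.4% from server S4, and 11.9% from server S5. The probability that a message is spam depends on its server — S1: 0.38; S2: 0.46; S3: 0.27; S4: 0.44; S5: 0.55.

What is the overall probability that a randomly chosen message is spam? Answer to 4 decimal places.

P(S) ≈ 0.4451

P(S) = P(S|S1)·P(S1) + P(S|S2)·P(S2) + P(S|S3)·P(S3) + P(S|S4)·P(S4) + P(S|S5)·P(S5)
      = 0.38·0.058 + 0.46·0.217 + 0.27·0.052 + 0.44·0.554 + 0.55·0.119
      = 0.02204 + 0.09982 + 0.01404 + 0.24376 + 0.06545 = 0.44511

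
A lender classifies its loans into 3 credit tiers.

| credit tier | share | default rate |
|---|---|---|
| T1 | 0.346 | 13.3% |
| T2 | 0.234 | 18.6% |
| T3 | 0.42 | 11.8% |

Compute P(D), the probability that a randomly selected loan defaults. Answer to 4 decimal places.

P(D) ≈ 0.1391

Using total probability over the partition,
P(D) = P(D|T1)·P(T1) + P(D|T2)·P(T2) + P(D|T3)·P(T3)
      = 0.133·0.346 + 0.186·0.234 + 0.118·0.42
      = 0.046018 + 0.043524 + 0.04956 = 0.139102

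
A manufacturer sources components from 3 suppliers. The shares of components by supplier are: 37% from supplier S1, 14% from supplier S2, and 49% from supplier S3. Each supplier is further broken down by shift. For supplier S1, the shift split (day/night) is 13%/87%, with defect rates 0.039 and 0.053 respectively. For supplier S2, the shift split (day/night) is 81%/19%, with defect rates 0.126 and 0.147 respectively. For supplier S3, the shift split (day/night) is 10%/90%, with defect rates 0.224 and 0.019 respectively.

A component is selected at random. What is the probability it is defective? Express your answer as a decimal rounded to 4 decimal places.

P(D) ≈ 0.0565

P(D|S1) = 0.13·0.039 + 0.87·0.053 = 0.00507 + 0.04611 = 0.05118
P(D|S2) = 0.81·0.126 + 0.19·0.147 = 0.10206 + 0.02793 = 0.12999
P(D|S3) = 0.1·0.224 + 0.9·0.019 = 0.0224 + 0.0171 = 0.0395
By total probability over the outer partition,
P(D) = 0.37·0.05118 + 0.14·0.12999 + 0.49·0.0395
      = 0.0189366 + 0.0181986 + 0.019355 = 0.0564902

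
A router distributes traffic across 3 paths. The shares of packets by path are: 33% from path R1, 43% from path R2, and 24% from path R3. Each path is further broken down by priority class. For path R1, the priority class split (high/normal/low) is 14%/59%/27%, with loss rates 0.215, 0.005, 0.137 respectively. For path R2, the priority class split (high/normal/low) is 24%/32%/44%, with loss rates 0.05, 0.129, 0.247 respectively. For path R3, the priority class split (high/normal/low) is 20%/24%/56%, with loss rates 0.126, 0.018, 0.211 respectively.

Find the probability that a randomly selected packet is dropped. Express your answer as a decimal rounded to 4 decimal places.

P(L) ≈ 0.1282

P(L|R1) = 0.14·0.215 + 0.59·0.005 + 0.27·0.137 = 0.0301 + 0.00295 + 0.03699 = 0.07004
P(L|R2) = 0.24·0.05 + 0.32·0.129 + 0.44·0.247 = 0.012 + 0.04128 + 0.10868 = 0.16196
P(L|R3) = 0.2·0.126 + 0.24·0.018 + 0.56·0.211 = 0.0252 + 0.00432 + 0.11816 = 0.14768
Then overall,
P(L) = 0.33·0.07004 + 0.43·0.16196 + 0.24·0.14768
      = 0.0231132 + 0.0696428 + 0.0354432 = 0.1281992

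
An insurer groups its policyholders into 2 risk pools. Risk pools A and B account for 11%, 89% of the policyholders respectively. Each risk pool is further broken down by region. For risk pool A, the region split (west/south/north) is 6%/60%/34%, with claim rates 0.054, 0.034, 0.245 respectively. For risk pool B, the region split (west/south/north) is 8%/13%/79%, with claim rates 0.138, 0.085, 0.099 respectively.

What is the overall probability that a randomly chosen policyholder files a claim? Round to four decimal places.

P(C) ≈ 0.1010

P(C|A) = 0.06·0.054 + 0.6·0.034 + 0.34·0.245 = 0.00324 + 0.0204 + 0.0833 = 0.10694
P(C|B) = 0.08·0.138 + 0.13·0.085 + 0.79·0.099 = 0.01104 + 0.01105 + 0.07821 = 0.1003
Then overall,
P(C) = 0.11·0.10694 + 0.89·0.1003
      = 0.0117634 + 0.089267 = 0.1010304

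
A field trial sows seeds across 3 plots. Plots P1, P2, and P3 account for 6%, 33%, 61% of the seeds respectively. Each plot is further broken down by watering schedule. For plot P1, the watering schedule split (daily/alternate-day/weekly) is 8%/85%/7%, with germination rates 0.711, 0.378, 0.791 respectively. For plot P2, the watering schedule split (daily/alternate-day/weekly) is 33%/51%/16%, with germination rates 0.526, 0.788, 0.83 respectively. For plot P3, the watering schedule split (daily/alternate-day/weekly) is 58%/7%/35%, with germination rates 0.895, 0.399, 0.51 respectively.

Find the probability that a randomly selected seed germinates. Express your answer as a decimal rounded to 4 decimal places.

P(G) ≈ 0.7023

P(G|P1) = 0.08·0.711 + 0.85·0.378 + 0.07·0.791 = 0.05688 + 0.3213 + 0.05537 = 0.43355
P(G|P2) = 0.33·0.526 + 0.51·0.788 + 0.16·0.83 = 0.17358 + 0.40188 + 0.1328 = 0.70826
P(G|P3) = 0.58·0.895 + 0.07·0.399 + 0.35·0.51 = 0.5191 + 0.02793 + 0.1785 = 0.72553
Then overall,
P(G) = 0.06·0.43355 + 0.33·0.70826 + 0.61·0.72553
      = 0.026013 + 0.2337258 + 0.4425733 = 0.7023121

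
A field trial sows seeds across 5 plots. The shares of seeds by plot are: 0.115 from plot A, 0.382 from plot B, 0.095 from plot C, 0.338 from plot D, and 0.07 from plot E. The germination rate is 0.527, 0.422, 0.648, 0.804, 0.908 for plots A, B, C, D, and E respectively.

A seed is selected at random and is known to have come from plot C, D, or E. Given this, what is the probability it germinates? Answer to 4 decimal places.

Let S = {C, D, E}.
P(S) = 0.095 + 0.338 + 0.07 = 0.503.
P(G ∩ S) = 0.648·0.095 + 0.804·0.338 + 0.908·0.07 = 0.06156 + 0.271752 + 0.06356 = 0.396872.
P(G | S) = 0.396872 / 0.503 = 0.789010…

P(G|S) ≈ 0.7890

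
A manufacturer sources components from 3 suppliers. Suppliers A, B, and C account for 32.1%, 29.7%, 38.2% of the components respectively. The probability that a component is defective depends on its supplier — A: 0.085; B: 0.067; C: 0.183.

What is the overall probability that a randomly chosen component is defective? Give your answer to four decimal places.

P(D) = P(D|A)·P(A) + P(D|B)·P(B) + P(D|C)·P(C)
      = 0.085·0.321 + 0.067·0.297 + 0.183·0.382
      = 0.027285 + 0.019899 + 0.069906 = 0.11709

0.1171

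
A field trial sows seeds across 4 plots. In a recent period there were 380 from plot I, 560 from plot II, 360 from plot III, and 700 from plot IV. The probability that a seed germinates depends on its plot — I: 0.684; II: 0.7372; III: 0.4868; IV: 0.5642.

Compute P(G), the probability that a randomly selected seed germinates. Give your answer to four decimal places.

Total: 380 + 560 + 360 + 700 = 2000.
P(I) = 380/2000 = 0.19. P(II) = 560/2000 = 0.28. P(III) = 360/2000 = 0.18. P(IV) = 700/2000 = 0.35.
P(G) = P(G|I)·P(I) + P(G|II)·P(II) + P(G|III)·P(III) + P(G|IV)·P(IV)
      = 0.684·0.19 + 0.7372·0.28 + 0.4868·0.18 + 0.5642·0.35
      = 0.12996 + 0.206416 + 0.087624 + 0.19747 = 0.62147

0.6215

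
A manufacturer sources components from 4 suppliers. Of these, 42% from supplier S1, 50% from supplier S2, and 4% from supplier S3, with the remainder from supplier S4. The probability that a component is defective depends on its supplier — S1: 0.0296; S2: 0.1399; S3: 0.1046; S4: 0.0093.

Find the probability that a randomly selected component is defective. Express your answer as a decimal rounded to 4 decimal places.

P(S4) = 1 − (0.42 + 0.5 + 0.04) = 0.04.
P(D) = P(D|S1)·P(S1) + P(D|S2)·P(S2) + P(D|S3)·P(S3) + P(D|S4)·P(S4)
      = 0.0296·0.42 + 0.1399·0.5 + 0.1046·0.04 + 0.0093·0.04
      = 0.012432 + 0.06995 + 0.004184 + 0.000372 = 0.086938

P(D) ≈ 0.0869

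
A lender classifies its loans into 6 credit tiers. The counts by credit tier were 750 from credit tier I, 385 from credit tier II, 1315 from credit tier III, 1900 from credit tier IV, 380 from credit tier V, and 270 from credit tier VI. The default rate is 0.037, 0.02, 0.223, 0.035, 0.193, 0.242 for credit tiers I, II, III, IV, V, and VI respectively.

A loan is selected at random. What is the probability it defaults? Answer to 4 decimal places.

P(D) ≈ 0.1068

Total: 750 + 385 + 1315 + 1900 + 380 + 270 = 5000.
P(I) = 750/5000 = 0.15. P(II) = 385/5000 = 0.077. P(III) = 1315/5000 = 0.263. P(IV) = 1900/5000 = 0.38. P(V) = 380/5000 = 0.076. P(VI) = 270/5000 = 0.054.
Summing over the partition,
P(D) = P(D|I)·P(I) + P(D|II)·P(II) + P(D|III)·P(III) + P(D|IV)·P(IV) + P(D|V)·P(V) + P(D|VI)·P(VI)
      = 0.037·0.15 + 0.02·0.077 + 0.223·0.263 + 0.035·0.38 + 0.193·0.076 + 0.242·0.054
      = 0.00555 + 0.00154 + 0.058649 + 0.0133 + 0.014668 + 0.013068 = 0.106775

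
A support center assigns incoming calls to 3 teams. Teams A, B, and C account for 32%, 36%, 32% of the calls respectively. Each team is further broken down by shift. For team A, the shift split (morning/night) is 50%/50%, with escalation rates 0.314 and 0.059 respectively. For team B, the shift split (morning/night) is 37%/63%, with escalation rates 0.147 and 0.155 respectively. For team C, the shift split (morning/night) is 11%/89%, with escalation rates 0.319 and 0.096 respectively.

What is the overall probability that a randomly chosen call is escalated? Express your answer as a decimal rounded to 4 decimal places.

P(E|A) = 0.5·0.314 + 0.5·0.059 = 0.157 + 0.0295 = 0.1865
P(E|B) = 0.37·0.147 + 0.63·0.155 = 0.05439 + 0.09765 = 0.15204
P(E|C) = 0.11·0.319 + 0.89·0.096 = 0.03509 + 0.08544 = 0.12053
By total probability over the outer partition,
P(E) = 0.32·0.1865 + 0.36·0.15204 + 0.32·0.12053
      = 0.05968 + 0.0547344 + 0.0385696 = 0.152984

P(E) ≈ 0.1530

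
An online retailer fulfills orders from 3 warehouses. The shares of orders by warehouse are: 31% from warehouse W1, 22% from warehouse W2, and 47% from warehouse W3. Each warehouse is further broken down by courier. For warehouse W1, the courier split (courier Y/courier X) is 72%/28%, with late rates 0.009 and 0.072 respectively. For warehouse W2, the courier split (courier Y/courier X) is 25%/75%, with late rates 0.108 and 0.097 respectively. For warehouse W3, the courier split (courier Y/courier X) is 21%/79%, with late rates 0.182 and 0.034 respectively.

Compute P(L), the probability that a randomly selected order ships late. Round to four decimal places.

P(L|W1) = 0.72·0.009 + 0.28·0.072 = 0.00648 + 0.02016 = 0.02664
P(L|W2) = 0.25·0.108 + 0.75·0.097 = 0.027 + 0.07275 = 0.09975
P(L|W3) = 0.21·0.182 + 0.79·0.034 = 0.03822 + 0.02686 = 0.06508
By total probability over the outer partition,
P(L) = 0.31·0.02664 + 0.22·0.09975 + 0.47·0.06508
      = 0.0082584 + 0.021945 + 0.0305876 = 0.060791

P(L) ≈ 0.0608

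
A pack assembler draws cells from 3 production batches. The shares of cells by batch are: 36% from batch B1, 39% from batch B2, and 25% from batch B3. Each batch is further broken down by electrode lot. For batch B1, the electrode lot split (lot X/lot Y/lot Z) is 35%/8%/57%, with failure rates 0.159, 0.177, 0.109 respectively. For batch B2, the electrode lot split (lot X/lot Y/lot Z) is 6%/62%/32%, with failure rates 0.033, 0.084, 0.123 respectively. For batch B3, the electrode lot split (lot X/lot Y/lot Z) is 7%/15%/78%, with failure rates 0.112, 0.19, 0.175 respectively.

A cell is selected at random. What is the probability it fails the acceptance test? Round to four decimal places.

P(F|B1) = 0.35·0.159 + 0.08·0.177 + 0.57·0.109 = 0.05565 + 0.01416 + 0.06213 = 0.13194
P(F|B2) = 0.06·0.033 + 0.62·0.084 + 0.32·0.123 = 0.00198 + 0.05208 + 0.03936 = 0.09342
P(F|B3) = 0.07·0.112 + 0.15·0.19 + 0.78·0.175 = 0.00784 + 0.0285 + 0.1365 = 0.17284
By total probability over the outer partition,
P(F) = 0.36·0.13194 + 0.39·0.09342 + 0.25·0.17284
      = 0.0474984 + 0.0364338 + 0.04321 = 0.1271422

0.1271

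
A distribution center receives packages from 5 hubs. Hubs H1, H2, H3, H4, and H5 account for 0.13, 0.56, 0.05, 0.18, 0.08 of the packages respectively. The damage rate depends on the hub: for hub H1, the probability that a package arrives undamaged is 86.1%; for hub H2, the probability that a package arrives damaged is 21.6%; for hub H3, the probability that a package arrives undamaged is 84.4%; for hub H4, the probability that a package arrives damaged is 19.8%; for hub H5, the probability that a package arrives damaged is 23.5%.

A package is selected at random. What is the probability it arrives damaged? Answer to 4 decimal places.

P(D) ≈ 0.2013

P(D|H1) = 1 − 0.861 = 0.139.
P(D|H3) = 1 − 0.844 = 0.156.
P(D) = P(D|H1)·P(H1) + P(D|H2)·P(H2) + P(D|H3)·P(H3) + P(D|H4)·P(H4) + P(D|H5)·P(H5)
      = 0.139·0.13 + 0.216·0.56 + 0.156·0.05 + 0.198·0.18 + 0.235·0.08
      = 0.01807 + 0.12096 + 0.0078 + 0.03564 + 0.0188 = 0.20127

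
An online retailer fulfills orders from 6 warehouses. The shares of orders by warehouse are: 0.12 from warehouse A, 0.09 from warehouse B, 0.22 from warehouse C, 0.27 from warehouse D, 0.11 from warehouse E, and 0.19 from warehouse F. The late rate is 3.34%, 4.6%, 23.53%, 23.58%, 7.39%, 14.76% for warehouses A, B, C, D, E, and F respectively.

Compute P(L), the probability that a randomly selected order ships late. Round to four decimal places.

0.1598

P(L) = P(L|A)·P(A) + P(L|B)·P(B) + P(L|C)·P(C) + P(L|D)·P(D) + P(L|E)·P(E) + P(L|F)·P(F)
      = 0.0334·0.12 + 0.046·0.09 + 0.2353·0.22 + 0.2358·0.27 + 0.0739·0.11 + 0.1476·0.19
      = 0.004008 + 0.00414 + 0.051766 + 0.063666 + 0.008129 + 0.028044 = 0.159753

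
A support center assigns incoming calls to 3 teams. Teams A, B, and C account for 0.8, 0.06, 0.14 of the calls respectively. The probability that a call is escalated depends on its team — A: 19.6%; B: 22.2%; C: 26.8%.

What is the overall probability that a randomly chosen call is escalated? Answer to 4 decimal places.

0.2076

P(E) = P(E|A)·P(A) + P(E|B)·P(B) + P(E|C)·P(C)
      = 0.196·0.8 + 0.222·0.06 + 0.268·0.14
      = 0.1568 + 0.01332 + 0.03752 = 0.20764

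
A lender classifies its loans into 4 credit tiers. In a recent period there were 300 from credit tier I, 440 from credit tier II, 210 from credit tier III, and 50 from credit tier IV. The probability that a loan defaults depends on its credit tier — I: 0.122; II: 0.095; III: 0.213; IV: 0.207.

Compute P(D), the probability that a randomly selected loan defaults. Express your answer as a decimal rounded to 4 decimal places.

Total: 300 + 440 + 210 + 50 = 1000.
P(I) = 300/1000 = 0.3. P(II) = 440/1000 = 0.44. P(III) = 210/1000 = 0.21. P(IV) = 50/1000 = 0.05.
P(D) = P(D|I)·P(I) + P(D|II)·P(II) + P(D|III)·P(III) + P(D|IV)·P(IV)
      = 0.122·0.3 + 0.095·0.44 + 0.213·0.21 + 0.207·0.05
      = 0.0366 + 0.0418 + 0.04473 + 0.01035 = 0.13348

0.1335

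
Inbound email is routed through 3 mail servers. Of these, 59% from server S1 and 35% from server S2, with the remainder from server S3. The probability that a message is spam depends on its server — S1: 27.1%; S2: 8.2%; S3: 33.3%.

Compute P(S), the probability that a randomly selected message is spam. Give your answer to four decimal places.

P(S) ≈ 0.2086

P(S3) = 1 − (0.59 + 0.35) = 0.06.
Using total probability over the partition,
P(S) = P(S|S1)·P(S1) + P(S|S2)·P(S2) + P(S|S3)·P(S3)
      = 0.271·0.59 + 0.082·0.35 + 0.333·0.06
      = 0.15989 + 0.0287 + 0.01998 = 0.20857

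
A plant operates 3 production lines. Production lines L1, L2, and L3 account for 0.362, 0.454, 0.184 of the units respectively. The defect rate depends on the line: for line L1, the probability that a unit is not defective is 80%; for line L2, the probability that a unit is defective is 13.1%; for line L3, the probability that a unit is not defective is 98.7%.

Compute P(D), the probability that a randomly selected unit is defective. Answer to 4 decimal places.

P(D|L1) = 1 − 0.8 = 0.2.
P(D|L3) = 1 − 0.987 = 0.013.
P(D) = P(D|L1)·P(L1) + P(D|L2)·P(L2) + P(D|L3)·P(L3)
      = 0.2·0.362 + 0.131·0.454 + 0.013·0.184
      = 0.0724 + 0.059474 + 0.002392 = 0.134266

0.1343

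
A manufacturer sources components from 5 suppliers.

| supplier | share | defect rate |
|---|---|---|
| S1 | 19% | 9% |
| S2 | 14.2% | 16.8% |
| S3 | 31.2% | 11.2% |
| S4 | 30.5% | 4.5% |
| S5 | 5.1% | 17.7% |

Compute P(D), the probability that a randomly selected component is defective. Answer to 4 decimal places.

Summing over the partition,
P(D) = P(D|S1)·P(S1) + P(D|S2)·P(S2) + P(D|S3)·P(S3) + P(D|S4)·P(S4) + P(D|S5)·P(S5)
      = 0.09·0.19 + 0.168·0.142 + 0.112·0.312 + 0.045·0.305 + 0.177·0.051
      = 0.0171 + 0.023856 + 0.034944 + 0.013725 + 0.009027 = 0.098652

0.0987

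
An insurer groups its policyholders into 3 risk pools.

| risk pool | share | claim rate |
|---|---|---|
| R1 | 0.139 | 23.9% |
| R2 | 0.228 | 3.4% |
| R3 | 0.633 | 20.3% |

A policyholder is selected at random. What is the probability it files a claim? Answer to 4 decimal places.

P(C) = P(C|R1)·P(R1) + P(C|R2)·P(R2) + P(C|R3)·P(R3)
      = 0.239·0.139 + 0.034·0.228 + 0.203·0.633
      = 0.033221 + 0.007752 + 0.128499 = 0.169472

0.1695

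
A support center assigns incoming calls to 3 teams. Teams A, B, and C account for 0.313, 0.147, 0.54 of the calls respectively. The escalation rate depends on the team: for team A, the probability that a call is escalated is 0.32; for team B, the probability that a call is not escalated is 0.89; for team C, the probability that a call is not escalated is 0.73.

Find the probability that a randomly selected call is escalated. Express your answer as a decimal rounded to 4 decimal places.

P(E|B) = 1 − 0.89 = 0.11.
P(E|C) = 1 − 0.73 = 0.27.
P(E) = P(E|A)·P(A) + P(E|B)·P(B) + P(E|C)·P(C)
      = 0.32·0.313 + 0.11·0.147 + 0.27·0.54
      = 0.10016 + 0.01617 + 0.1458 = 0.26213

0.2621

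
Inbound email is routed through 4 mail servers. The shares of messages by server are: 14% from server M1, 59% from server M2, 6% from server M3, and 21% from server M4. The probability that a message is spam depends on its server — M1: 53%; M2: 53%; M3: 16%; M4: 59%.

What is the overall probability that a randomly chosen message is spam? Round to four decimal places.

P(S) = P(S|M1)·P(M1) + P(S|M2)·P(M2) + P(S|M3)·P(M3) + P(S|M4)·P(M4)
      = 0.53·0.14 + 0.53·0.59 + 0.16·0.06 + 0.59·0.21
      = 0.0742 + 0.3127 + 0.0096 + 0.1239 = 0.5204

0.5204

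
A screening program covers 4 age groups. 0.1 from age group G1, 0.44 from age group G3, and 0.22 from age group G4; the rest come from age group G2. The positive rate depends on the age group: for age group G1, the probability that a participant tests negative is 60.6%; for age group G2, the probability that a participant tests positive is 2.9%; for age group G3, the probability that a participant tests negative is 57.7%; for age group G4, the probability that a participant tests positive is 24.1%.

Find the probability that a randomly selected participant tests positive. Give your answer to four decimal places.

0.2855

P(G2) = 1 − (0.1 + 0.44 + 0.22) = 0.24.
P(T|G1) = 1 − 0.606 = 0.394.
P(T|G3) = 1 − 0.577 = 0.423.
Summing over the partition,
P(T) = P(T|G1)·P(G1) + P(T|G2)·P(G2) + P(T|G3)·P(G3) + P(T|G4)·P(G4)
      = 0.394·0.1 + 0.029·0.24 + 0.423·0.44 + 0.241·0.22
      = 0.0394 + 0.00696 + 0.18612 + 0.05302 = 0.2855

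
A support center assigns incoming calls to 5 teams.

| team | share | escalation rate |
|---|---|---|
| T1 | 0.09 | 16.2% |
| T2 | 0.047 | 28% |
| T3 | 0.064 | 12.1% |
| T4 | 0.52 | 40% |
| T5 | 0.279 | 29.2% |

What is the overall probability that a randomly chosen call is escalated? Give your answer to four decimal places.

P(E) ≈ 0.3250

Using total probability over the partition,
P(E) = P(E|T1)·P(T1) + P(E|T2)·P(T2) + P(E|T3)·P(T3) + P(E|T4)·P(T4) + P(E|T5)·P(T5)
      = 0.162·0.09 + 0.28·0.047 + 0.121·0.064 + 0.4·0.52 + 0.292·0.279
      = 0.01458 + 0.01316 + 0.007744 + 0.208 + 0.081468 = 0.324952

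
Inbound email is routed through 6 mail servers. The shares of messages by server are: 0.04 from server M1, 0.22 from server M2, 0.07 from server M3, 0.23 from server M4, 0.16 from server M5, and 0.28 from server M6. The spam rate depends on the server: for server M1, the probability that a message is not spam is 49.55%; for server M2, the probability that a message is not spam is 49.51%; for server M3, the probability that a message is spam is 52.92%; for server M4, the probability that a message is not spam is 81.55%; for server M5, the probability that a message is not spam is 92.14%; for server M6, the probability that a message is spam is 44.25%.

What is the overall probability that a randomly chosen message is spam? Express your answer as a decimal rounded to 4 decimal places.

P(S|M1) = 1 − 0.4955 = 0.5045.
P(S|M2) = 1 − 0.4951 = 0.5049.
P(S|M4) = 1 − 0.8155 = 0.1845.
P(S|M5) = 1 − 0.9214 = 0.0786.
P(S) = P(S|M1)·P(M1) + P(S|M2)·P(M2) + P(S|M3)·P(M3) + P(S|M4)·P(M4) + P(S|M5)·P(M5) + P(S|M6)·P(M6)
      = 0.5045·0.04 + 0.5049·0.22 + 0.5292·0.07 + 0.1845·0.23 + 0.0786·0.16 + 0.4425·0.28
      = 0.02018 + 0.111078 + 0.037044 + 0.042435 + 0.012576 + 0.1239 = 0.347213

P(S) ≈ 0.3472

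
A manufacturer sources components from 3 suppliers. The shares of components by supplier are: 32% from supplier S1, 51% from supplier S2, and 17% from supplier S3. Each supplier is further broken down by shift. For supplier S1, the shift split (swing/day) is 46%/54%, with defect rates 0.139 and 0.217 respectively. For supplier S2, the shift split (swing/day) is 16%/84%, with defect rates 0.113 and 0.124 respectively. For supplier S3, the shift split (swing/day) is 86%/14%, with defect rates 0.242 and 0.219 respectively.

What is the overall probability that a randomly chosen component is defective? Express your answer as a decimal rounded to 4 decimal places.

P(D) ≈ 0.1609

P(D|S1) = 0.46·0.139 + 0.54·0.217 = 0.06394 + 0.11718 = 0.18112
P(D|S2) = 0.16·0.113 + 0.84·0.124 = 0.01808 + 0.10416 = 0.12224
P(D|S3) = 0.86·0.242 + 0.14·0.219 = 0.20812 + 0.03066 = 0.23878
Then overall,
P(D) = 0.32·0.18112 + 0.51·0.12224 + 0.17·0.23878
      = 0.0579584 + 0.0623424 + 0.0405926 = 0.1608934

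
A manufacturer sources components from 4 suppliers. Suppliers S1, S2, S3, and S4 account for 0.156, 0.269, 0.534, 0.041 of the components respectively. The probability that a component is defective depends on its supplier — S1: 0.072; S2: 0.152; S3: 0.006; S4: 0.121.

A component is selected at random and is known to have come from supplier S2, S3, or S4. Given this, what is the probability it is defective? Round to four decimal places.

P(D|S) ≈ 0.0581

Let S = {S2, S3, S4}.
P(S) = 0.269 + 0.534 + 0.041 = 0.844.
P(D ∩ S) = 0.152·0.269 + 0.006·0.534 + 0.121·0.041 = 0.040888 + 0.003204 + 0.004961 = 0.049053.
P(D | S) = 0.049053 / 0.844 = 0.058120…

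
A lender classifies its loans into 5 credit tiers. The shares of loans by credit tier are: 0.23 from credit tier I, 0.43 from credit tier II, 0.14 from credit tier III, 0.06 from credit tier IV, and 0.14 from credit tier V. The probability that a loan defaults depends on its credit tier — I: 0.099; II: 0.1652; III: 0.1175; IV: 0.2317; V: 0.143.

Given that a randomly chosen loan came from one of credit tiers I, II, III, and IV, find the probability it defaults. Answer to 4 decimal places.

Let S = {I, II, III, IV}.
P(S) = 0.23 + 0.43 + 0.14 + 0.06 = 0.86.
P(D ∩ S) = 0.099·0.23 + 0.1652·0.43 + 0.1175·0.14 + 0.2317·0.06 = 0.02277 + 0.071036 + 0.01645 + 0.013902 = 0.124158.
P(D | S) = 0.124158 / 0.86 = 0.144370…

P(D|S) ≈ 0.1444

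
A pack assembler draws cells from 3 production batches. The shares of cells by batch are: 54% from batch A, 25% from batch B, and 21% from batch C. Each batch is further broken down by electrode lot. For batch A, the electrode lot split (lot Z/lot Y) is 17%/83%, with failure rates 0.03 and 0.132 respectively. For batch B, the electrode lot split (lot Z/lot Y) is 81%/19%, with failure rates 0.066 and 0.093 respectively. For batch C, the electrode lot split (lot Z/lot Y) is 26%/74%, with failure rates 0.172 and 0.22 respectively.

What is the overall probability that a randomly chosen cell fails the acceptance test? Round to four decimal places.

P(F) ≈ 0.1233

P(F|A) = 0.17·0.03 + 0.83·0.132 = 0.0051 + 0.10956 = 0.11466
P(F|B) = 0.81·0.066 + 0.19·0.093 = 0.05346 + 0.01767 = 0.07113
P(F|C) = 0.26·0.172 + 0.74·0.22 = 0.04472 + 0.1628 = 0.20752
By total probability over the outer partition,
P(F) = 0.54·0.11466 + 0.25·0.07113 + 0.21·0.20752
      = 0.0619164 + 0.0177825 + 0.0435792 = 0.1232781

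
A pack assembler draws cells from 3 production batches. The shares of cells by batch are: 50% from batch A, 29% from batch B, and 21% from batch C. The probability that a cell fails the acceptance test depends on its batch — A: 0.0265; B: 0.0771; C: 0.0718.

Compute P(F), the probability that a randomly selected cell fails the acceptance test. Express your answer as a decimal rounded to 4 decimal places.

Using total probability over the partition,
P(F) = P(F|A)·P(A) + P(F|B)·P(B) + P(F|C)·P(C)
      = 0.0265·0.5 + 0.0771·0.29 + 0.0718·0.21
      = 0.01325 + 0.022359 + 0.015078 = 0.050687

0.0507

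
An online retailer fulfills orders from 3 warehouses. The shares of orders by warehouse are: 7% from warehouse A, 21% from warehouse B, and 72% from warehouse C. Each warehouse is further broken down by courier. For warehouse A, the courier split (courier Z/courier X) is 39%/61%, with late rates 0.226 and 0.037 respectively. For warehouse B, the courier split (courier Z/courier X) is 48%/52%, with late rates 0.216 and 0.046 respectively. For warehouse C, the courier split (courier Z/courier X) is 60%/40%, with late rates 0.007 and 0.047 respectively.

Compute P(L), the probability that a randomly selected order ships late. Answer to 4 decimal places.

P(L|A) = 0.39·0.226 + 0.61·0.037 = 0.08814 + 0.02257 = 0.11071
P(L|B) = 0.48·0.216 + 0.52·0.046 = 0.10368 + 0.02392 = 0.1276
P(L|C) = 0.6·0.007 + 0.4·0.047 = 0.0042 + 0.0188 = 0.023
Then overall,
P(L) = 0.07·0.11071 + 0.21·0.1276 + 0.72·0.023
      = 0.0077497 + 0.026796 + 0.01656 = 0.0511057

P(L) ≈ 0.0511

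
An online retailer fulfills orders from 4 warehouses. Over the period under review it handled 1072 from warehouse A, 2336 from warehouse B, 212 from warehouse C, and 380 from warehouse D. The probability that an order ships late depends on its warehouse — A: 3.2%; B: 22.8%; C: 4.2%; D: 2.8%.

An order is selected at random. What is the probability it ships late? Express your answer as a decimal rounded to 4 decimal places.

Total: 1072 + 2336 + 212 + 380 = 4000.
P(A) = 1072/4000 = 0.268. P(B) = 2336/4000 = 0.584. P(C) = 212/4000 = 0.053. P(D) = 380/4000 = 0.095.
By the law of total probability,
P(L) = P(L|A)·P(A) + P(L|B)·P(B) + P(L|C)·P(C) + P(L|D)·P(D)
      = 0.032·0.268 + 0.228·0.584 + 0.042·0.053 + 0.028·0.095
      = 0.008576 + 0.133152 + 0.002226 + 0.00266 = 0.146614

0.1466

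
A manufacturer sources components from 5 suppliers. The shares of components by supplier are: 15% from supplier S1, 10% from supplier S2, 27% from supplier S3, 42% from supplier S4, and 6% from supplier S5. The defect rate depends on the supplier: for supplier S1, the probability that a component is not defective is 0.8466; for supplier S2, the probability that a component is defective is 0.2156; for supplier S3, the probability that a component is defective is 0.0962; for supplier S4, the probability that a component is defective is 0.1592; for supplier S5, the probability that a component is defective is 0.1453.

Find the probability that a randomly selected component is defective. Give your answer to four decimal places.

P(D) ≈ 0.1461

P(D|S1) = 1 − 0.8466 = 0.1534.
P(D) = P(D|S1)·P(S1) + P(D|S2)·P(S2) + P(D|S3)·P(S3) + P(D|S4)·P(S4) + P(D|S5)·P(S5)
      = 0.1534·0.15 + 0.2156·0.1 + 0.0962·0.27 + 0.1592·0.42 + 0.1453·0.06
      = 0.02301 + 0.02156 + 0.025974 + 0.066864 + 0.008718 = 0.146126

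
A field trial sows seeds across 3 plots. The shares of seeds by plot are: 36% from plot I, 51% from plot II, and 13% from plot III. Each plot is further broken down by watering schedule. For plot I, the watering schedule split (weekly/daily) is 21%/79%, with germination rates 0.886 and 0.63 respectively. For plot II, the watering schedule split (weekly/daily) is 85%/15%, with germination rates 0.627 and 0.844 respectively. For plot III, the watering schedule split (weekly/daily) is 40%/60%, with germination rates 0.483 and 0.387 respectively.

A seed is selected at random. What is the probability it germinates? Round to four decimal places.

0.6378

P(G|I) = 0.21·0.886 + 0.79·0.63 = 0.18606 + 0.4977 = 0.68376
P(G|II) = 0.85·0.627 + 0.15·0.844 = 0.53295 + 0.1266 = 0.65955
P(G|III) = 0.4·0.483 + 0.6·0.387 = 0.1932 + 0.2322 = 0.4254
Then overall,
P(G) = 0.36·0.68376 + 0.51·0.65955 + 0.13·0.4254
      = 0.2461536 + 0.3363705 + 0.055302 = 0.6378261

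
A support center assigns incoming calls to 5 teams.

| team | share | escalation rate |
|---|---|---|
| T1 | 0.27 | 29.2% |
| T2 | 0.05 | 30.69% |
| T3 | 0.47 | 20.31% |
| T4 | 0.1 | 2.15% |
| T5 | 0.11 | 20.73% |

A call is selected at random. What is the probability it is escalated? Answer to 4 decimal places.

P(E) ≈ 0.2146

Summing over the partition,
P(E) = P(E|T1)·P(T1) + P(E|T2)·P(T2) + P(E|T3)·P(T3) + P(E|T4)·P(T4) + P(E|T5)·P(T5)
      = 0.292·0.27 + 0.3069·0.05 + 0.2031·0.47 + 0.0215·0.1 + 0.2073·0.11
      = 0.07884 + 0.015345 + 0.095457 + 0.00215 + 0.022803 = 0.214595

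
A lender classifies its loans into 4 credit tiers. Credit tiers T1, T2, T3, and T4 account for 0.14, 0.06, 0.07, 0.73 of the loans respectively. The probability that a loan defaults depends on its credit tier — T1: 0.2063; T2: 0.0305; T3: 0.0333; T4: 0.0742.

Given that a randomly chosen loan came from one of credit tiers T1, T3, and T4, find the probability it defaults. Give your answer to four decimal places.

Let S = {T1, T3, T4}.
P(S) = 0.14 + 0.07 + 0.73 = 0.94.
P(D ∩ S) = 0.2063·0.14 + 0.0333·0.07 + 0.0742·0.73 = 0.028882 + 0.002331 + 0.054166 = 0.085379.
P(D | S) = 0.085379 / 0.94 = 0.090829…

P(D|S) ≈ 0.0908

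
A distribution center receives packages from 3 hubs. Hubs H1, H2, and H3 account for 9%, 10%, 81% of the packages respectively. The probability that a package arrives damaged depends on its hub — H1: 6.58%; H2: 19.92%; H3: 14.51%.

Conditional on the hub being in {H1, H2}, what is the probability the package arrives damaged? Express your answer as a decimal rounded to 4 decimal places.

Let S = {H1, H2}.
P(S) = 0.09 + 0.1 = 0.19.
P(D ∩ S) = 0.0658·0.09 + 0.1992·0.1 = 0.005922 + 0.01992 = 0.025842.
P(D | S) = 0.025842 / 0.19 = 0.136011…

P(D|S) ≈ 0.1360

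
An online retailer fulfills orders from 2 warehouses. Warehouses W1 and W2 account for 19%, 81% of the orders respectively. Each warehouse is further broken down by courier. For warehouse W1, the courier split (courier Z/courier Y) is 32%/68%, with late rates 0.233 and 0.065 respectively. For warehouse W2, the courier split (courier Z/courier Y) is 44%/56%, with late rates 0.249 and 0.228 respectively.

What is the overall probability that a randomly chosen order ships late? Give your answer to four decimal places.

P(L|W1) = 0.32·0.233 + 0.68·0.065 = 0.07456 + 0.0442 = 0.11876
P(L|W2) = 0.44·0.249 + 0.56·0.228 = 0.10956 + 0.12768 = 0.23724
Then overall,
P(L) = 0.19·0.11876 + 0.81·0.23724
      = 0.0225644 + 0.1921644 = 0.2147288

0.2147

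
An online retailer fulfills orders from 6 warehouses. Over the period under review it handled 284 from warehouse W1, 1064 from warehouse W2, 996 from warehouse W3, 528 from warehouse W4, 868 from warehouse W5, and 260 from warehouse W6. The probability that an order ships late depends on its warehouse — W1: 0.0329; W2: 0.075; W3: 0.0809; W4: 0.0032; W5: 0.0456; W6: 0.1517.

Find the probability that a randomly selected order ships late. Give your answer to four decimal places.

Total: 284 + 1064 + 996 + 528 + 868 + 260 = 4000.
P(W1) = 284/4000 = 0.071. P(W2) = 1064/4000 = 0.266. P(W3) = 996/4000 = 0.249. P(W4) = 528/4000 = 0.132. P(W5) = 868/4000 = 0.217. P(W6) = 260/4000 = 0.065.
P(L) = P(L|W1)·P(W1) + P(L|W2)·P(W2) + P(L|W3)·P(W3) + P(L|W4)·P(W4) + P(L|W5)·P(W5) + P(L|W6)·P(W6)
      = 0.0329·0.071 + 0.075·0.266 + 0.0809·0.249 + 0.0032·0.132 + 0.0456·0.217 + 0.1517·0.065
      = 0.0023359 + 0.01995 + 0.0201441 + 0.0004224 + 0.0098952 + 0.0098605 = 0.0626081

P(L) ≈ 0.0626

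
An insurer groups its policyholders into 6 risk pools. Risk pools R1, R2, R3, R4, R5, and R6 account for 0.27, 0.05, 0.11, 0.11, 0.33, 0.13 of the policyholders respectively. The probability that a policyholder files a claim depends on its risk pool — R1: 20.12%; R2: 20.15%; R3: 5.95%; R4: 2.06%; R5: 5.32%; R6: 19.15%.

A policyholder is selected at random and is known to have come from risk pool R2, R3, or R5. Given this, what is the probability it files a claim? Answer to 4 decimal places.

Let S = {R2, R3, R5}.
P(S) = 0.05 + 0.11 + 0.33 = 0.49.
P(C ∩ S) = 0.2015·0.05 + 0.0595·0.11 + 0.0532·0.33 = 0.010075 + 0.006545 + 0.017556 = 0.034176.
P(C | S) = 0.034176 / 0.49 = 0.069747…

0.0697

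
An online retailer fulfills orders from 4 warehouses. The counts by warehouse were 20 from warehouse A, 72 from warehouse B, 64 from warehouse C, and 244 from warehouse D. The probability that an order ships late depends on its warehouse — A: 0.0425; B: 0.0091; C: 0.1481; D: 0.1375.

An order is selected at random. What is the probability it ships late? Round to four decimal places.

P(L) ≈ 0.1113

Total: 20 + 72 + 64 + 244 = 400.
P(A) = 20/400 = 0.05. P(B) = 72/400 = 0.18. P(C) = 64/400 = 0.16. P(D) = 244/400 = 0.61.
P(L) = P(L|A)·P(A) + P(L|B)·P(B) + P(L|C)·P(C) + P(L|D)·P(D)
      = 0.0425·0.05 + 0.0091·0.18 + 0.1481·0.16 + 0.1375·0.61
      = 0.002125 + 0.001638 + 0.023696 + 0.083875 = 0.111334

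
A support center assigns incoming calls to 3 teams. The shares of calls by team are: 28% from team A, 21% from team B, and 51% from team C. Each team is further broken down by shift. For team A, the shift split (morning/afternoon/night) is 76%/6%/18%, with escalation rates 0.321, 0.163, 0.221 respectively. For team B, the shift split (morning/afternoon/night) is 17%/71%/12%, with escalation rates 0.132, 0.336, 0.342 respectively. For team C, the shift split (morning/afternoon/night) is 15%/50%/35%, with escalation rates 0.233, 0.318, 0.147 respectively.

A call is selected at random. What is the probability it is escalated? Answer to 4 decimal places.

0.2708

P(E|A) = 0.76·0.321 + 0.06·0.163 + 0.18·0.221 = 0.24396 + 0.00978 + 0.03978 = 0.29352
P(E|B) = 0.17·0.132 + 0.71·0.336 + 0.12·0.342 = 0.02244 + 0.23856 + 0.04104 = 0.30204
P(E|C) = 0.15·0.233 + 0.5·0.318 + 0.35·0.147 = 0.03495 + 0.159 + 0.05145 = 0.2454
By total probability over the outer partition,
P(E) = 0.28·0.29352 + 0.21·0.30204 + 0.51·0.2454
      = 0.0821856 + 0.0634284 + 0.125154 = 0.270768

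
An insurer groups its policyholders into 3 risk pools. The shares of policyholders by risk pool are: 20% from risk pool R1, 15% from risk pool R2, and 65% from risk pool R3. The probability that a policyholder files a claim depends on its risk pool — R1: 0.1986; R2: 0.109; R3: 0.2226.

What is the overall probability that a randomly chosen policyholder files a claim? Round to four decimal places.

P(C) = P(C|R1)·P(R1) + P(C|R2)·P(R2) + P(C|R3)·P(R3)
      = 0.1986·0.2 + 0.109·0.15 + 0.2226·0.65
      = 0.03972 + 0.01635 + 0.14469 = 0.20076

0.2008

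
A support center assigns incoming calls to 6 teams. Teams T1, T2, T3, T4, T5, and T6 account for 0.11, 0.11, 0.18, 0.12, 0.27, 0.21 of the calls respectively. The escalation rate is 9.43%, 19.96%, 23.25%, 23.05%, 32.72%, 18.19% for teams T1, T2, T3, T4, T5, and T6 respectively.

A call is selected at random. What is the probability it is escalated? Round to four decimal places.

P(E) ≈ 0.2284

P(E) = P(E|T1)·P(T1) + P(E|T2)·P(T2) + P(E|T3)·P(T3) + P(E|T4)·P(T4) + P(E|T5)·P(T5) + P(E|T6)·P(T6)
      = 0.0943·0.11 + 0.1996·0.11 + 0.2325·0.18 + 0.2305·0.12 + 0.3272·0.27 + 0.1819·0.21
      = 0.010373 + 0.021956 + 0.04185 + 0.02766 + 0.088344 + 0.038199 = 0.228382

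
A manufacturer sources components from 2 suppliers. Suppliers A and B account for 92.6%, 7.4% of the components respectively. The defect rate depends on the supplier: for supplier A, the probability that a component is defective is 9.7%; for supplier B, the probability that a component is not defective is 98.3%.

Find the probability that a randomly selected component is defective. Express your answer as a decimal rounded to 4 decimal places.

P(D|B) = 1 − 0.983 = 0.017.
P(D) = P(D|A)·P(A) + P(D|B)·P(B)
      = 0.097·0.926 + 0.017·0.074
      = 0.089822 + 0.001258 = 0.09108

0.0911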